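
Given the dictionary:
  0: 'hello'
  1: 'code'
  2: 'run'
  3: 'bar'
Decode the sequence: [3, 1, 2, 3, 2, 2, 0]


Look up each index in the dictionary:
  3 -> 'bar'
  1 -> 'code'
  2 -> 'run'
  3 -> 'bar'
  2 -> 'run'
  2 -> 'run'
  0 -> 'hello'

Decoded: "bar code run bar run run hello"


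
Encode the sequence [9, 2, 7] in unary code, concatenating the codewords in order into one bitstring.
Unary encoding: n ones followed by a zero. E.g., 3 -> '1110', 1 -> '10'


Encode each number as n ones followed by a terminating 0:
  9 -> 1111111110 (10 bits)
  2 -> 110 (3 bits)
  7 -> 11111110 (8 bits)
Total length = 10 + 3 + 8 = 21 bits.

Unary([9, 2, 7]) = 111111111011011111110 (21 bits)


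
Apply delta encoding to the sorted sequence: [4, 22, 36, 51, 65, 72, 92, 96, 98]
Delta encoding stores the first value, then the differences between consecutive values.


First value: 4
Deltas:
  22 - 4 = 18
  36 - 22 = 14
  51 - 36 = 15
  65 - 51 = 14
  72 - 65 = 7
  92 - 72 = 20
  96 - 92 = 4
  98 - 96 = 2


Delta encoded: [4, 18, 14, 15, 14, 7, 20, 4, 2]


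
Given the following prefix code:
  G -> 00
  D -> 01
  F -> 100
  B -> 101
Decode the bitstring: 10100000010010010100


Decoding step by step:
Bits 101 -> B
Bits 00 -> G
Bits 00 -> G
Bits 00 -> G
Bits 100 -> F
Bits 100 -> F
Bits 101 -> B
Bits 00 -> G


Decoded message: BGGGFFBG


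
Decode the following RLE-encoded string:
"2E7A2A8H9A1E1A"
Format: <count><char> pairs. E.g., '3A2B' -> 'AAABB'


Expanding each <count><char> pair:
  2E -> 'EE'
  7A -> 'AAAAAAA'
  2A -> 'AA'
  8H -> 'HHHHHHHH'
  9A -> 'AAAAAAAAA'
  1E -> 'E'
  1A -> 'A'

Decoded = EEAAAAAAAAAHHHHHHHHAAAAAAAAAEA


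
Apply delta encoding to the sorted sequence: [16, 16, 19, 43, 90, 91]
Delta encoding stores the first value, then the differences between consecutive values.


First value: 16
Deltas:
  16 - 16 = 0
  19 - 16 = 3
  43 - 19 = 24
  90 - 43 = 47
  91 - 90 = 1


Delta encoded: [16, 0, 3, 24, 47, 1]


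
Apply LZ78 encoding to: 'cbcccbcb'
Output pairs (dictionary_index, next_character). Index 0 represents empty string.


LZ78 encoding steps:
Dictionary: {0: ''}
Step 1: w='' (idx 0), next='c' -> output (0, 'c'), add 'c' as idx 1
Step 2: w='' (idx 0), next='b' -> output (0, 'b'), add 'b' as idx 2
Step 3: w='c' (idx 1), next='c' -> output (1, 'c'), add 'cc' as idx 3
Step 4: w='c' (idx 1), next='b' -> output (1, 'b'), add 'cb' as idx 4
Step 5: w='cb' (idx 4), end of input -> output (4, '')


Encoded: [(0, 'c'), (0, 'b'), (1, 'c'), (1, 'b'), (4, '')]


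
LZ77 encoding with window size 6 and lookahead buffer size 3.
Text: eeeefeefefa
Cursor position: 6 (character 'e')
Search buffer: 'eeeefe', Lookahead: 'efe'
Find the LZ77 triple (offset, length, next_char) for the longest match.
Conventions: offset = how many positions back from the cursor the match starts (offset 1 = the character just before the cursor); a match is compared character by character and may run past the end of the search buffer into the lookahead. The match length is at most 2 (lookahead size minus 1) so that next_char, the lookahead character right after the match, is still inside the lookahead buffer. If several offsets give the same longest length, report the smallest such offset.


Try each offset into the search buffer:
  offset=1 (pos 5, char 'e'): match length 1
  offset=2 (pos 4, char 'f'): match length 0
  offset=3 (pos 3, char 'e'): match length 2
  offset=4 (pos 2, char 'e'): match length 1
  offset=5 (pos 1, char 'e'): match length 1
  offset=6 (pos 0, char 'e'): match length 1
Longest match has length 2 at offset 3.
next_char = character at position 6 + 2 = 8 -> 'e'

Best match: offset=3, length=2 (matching 'ef' starting at position 3)
LZ77 triple: (3, 2, 'e')


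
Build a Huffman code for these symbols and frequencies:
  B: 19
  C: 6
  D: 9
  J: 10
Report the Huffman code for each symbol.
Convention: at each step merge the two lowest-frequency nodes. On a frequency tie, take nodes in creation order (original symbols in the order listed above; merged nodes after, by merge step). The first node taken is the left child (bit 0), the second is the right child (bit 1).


Huffman tree construction:
Step 1: Merge C(6) + D(9) = 15
Step 2: Merge J(10) + (C+D)(15) = 25
Step 3: Merge B(19) + (J+(C+D))(25) = 44
Read each symbol's code off the tree from the root (left child = 0, right child = 1).

Codes:
  B: 0 (length 1)
  C: 110 (length 3)
  D: 111 (length 3)
  J: 10 (length 2)
Average code length: 84/44 = 1.9091 bits/symbol


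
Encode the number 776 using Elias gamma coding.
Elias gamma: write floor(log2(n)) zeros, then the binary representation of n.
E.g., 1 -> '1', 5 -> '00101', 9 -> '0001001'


num_bits = floor(log2(776)) + 1 = 10
leading_zeros = num_bits - 1 = 9
binary(776) = 1100001000

Elias gamma(776) = '000000000' + '1100001000' = 0000000001100001000 (19 bits)


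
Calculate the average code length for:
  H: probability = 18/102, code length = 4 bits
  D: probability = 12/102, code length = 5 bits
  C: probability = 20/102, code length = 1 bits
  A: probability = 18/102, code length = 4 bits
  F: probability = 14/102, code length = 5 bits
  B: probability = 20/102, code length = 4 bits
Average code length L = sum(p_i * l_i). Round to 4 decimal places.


Weighted contributions p_i * l_i:
  H: (18/102) * 4 = 72/102
  D: (12/102) * 5 = 60/102
  C: (20/102) * 1 = 20/102
  A: (18/102) * 4 = 72/102
  F: (14/102) * 5 = 70/102
  B: (20/102) * 4 = 80/102
Sum = (72 + 60 + 20 + 72 + 70 + 80)/102 = 374/102

L = 374/102 = 3.6667 bits/symbol


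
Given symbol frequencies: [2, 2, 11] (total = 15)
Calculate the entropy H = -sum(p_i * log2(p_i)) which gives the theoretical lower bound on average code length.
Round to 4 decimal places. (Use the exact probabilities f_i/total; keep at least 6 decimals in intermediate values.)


Per-symbol terms -p_i * log2(p_i) with p_i = f_i/15:
  p = 2/15 = 0.133333: log2(p) = -2.906891, -p*log2(p) = 0.387585
  p = 2/15 = 0.133333: log2(p) = -2.906891, -p*log2(p) = 0.387585
  p = 11/15 = 0.733333: log2(p) = -0.447459, -p*log2(p) = 0.328137
H = 0.387585 + 0.387585 + 0.328137 = 1.103307

H = 1.1033 bits/symbol


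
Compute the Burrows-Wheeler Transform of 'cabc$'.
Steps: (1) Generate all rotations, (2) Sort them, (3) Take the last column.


Rotations (sorted):
  0: $cabc -> last char: c
  1: abc$c -> last char: c
  2: bc$ca -> last char: a
  3: c$cab -> last char: b
  4: cabc$ -> last char: $


BWT = ccab$


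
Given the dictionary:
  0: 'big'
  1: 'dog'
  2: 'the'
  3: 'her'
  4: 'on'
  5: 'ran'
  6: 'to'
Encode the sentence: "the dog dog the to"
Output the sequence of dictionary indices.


Look up each word in the dictionary:
  'the' -> 2
  'dog' -> 1
  'dog' -> 1
  'the' -> 2
  'to' -> 6

Encoded: [2, 1, 1, 2, 6]


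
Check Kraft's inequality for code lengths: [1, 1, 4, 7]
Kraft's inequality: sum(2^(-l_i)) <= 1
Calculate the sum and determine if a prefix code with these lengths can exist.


Sum = 2^(-1) + 2^(-1) + 2^(-4) + 2^(-7)
    = 0.5 + 0.5 + 0.0625 + 0.0078125
    = 137/128 = 1.0703125
Since 1.0703125 > 1, Kraft's inequality is NOT satisfied.
A prefix code with these lengths CANNOT exist.

Kraft sum = 1.0703125. Not satisfied.


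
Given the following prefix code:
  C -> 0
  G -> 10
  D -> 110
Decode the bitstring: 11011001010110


Decoding step by step:
Bits 110 -> D
Bits 110 -> D
Bits 0 -> C
Bits 10 -> G
Bits 10 -> G
Bits 110 -> D


Decoded message: DDCGGD


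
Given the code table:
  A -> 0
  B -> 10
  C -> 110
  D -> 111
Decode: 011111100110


Decoding:
0 -> A
111 -> D
111 -> D
0 -> A
0 -> A
110 -> C


Result: ADDAAC


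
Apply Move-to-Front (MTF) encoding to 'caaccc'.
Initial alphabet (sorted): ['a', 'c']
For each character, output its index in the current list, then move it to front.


MTF encoding:
'c': index 1 in ['a', 'c'] -> ['c', 'a']
'a': index 1 in ['c', 'a'] -> ['a', 'c']
'a': index 0 in ['a', 'c'] -> ['a', 'c']
'c': index 1 in ['a', 'c'] -> ['c', 'a']
'c': index 0 in ['c', 'a'] -> ['c', 'a']
'c': index 0 in ['c', 'a'] -> ['c', 'a']


Output: [1, 1, 0, 1, 0, 0]


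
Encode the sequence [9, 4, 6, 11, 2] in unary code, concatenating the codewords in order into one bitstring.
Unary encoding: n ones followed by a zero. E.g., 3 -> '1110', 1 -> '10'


Encode each number as n ones followed by a terminating 0:
  9 -> 1111111110 (10 bits)
  4 -> 11110 (5 bits)
  6 -> 1111110 (7 bits)
  11 -> 111111111110 (12 bits)
  2 -> 110 (3 bits)
Total length = 10 + 5 + 7 + 12 + 3 = 37 bits.

Unary([9, 4, 6, 11, 2]) = 1111111110111101111110111111111110110 (37 bits)


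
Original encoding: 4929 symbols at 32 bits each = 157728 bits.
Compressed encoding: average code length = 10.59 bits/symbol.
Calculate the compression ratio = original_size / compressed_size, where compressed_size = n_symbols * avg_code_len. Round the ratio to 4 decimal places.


original_size = n_symbols * orig_bits = 4929 * 32 = 157728 bits
compressed_size = n_symbols * avg_code_len = 4929 * 10.59 = 52198.11 bits
ratio = original_size / compressed_size = 157728 / 52198.11 = 3.0217

Compression ratio = 3.0217


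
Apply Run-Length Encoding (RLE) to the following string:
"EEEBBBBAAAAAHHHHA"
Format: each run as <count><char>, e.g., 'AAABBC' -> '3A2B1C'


Scanning runs left to right:
  i=0: run of 'E' x 3 -> '3E'
  i=3: run of 'B' x 4 -> '4B'
  i=7: run of 'A' x 5 -> '5A'
  i=12: run of 'H' x 4 -> '4H'
  i=16: run of 'A' x 1 -> '1A'

RLE = 3E4B5A4H1A


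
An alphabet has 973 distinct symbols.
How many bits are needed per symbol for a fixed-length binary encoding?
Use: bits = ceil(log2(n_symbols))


log2(973) = 9.9263
Bracket: 2^9 = 512 < 973 <= 2^10 = 1024
So ceil(log2(973)) = 10

bits = ceil(log2(973)) = ceil(9.9263) = 10 bits


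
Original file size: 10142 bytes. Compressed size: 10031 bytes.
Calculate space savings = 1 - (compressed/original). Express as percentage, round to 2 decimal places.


ratio = compressed/original = 10031/10142 = 0.989055
savings = 1 - ratio = 1 - 0.989055 = 0.010945
as a percentage: 0.010945 * 100 = 1.09%

Space savings = 1 - 10031/10142 = 1.09%


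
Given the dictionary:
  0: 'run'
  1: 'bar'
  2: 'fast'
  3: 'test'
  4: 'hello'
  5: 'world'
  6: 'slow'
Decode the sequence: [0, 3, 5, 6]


Look up each index in the dictionary:
  0 -> 'run'
  3 -> 'test'
  5 -> 'world'
  6 -> 'slow'

Decoded: "run test world slow"


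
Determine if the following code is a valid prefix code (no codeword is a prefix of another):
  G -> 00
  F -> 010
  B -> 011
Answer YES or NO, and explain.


Checking each pair (does one codeword prefix another?):
  G='00' vs F='010': no prefix
  G='00' vs B='011': no prefix
  F='010' vs G='00': no prefix
  F='010' vs B='011': no prefix
  B='011' vs G='00': no prefix
  B='011' vs F='010': no prefix
No violation found over all pairs.

YES -- this is a valid prefix code. No codeword is a prefix of any other codeword.


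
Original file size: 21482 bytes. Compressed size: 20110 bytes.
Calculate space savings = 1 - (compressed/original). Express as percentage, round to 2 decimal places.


ratio = compressed/original = 20110/21482 = 0.936133
savings = 1 - ratio = 1 - 0.936133 = 0.063867
as a percentage: 0.063867 * 100 = 6.39%

Space savings = 1 - 20110/21482 = 6.39%


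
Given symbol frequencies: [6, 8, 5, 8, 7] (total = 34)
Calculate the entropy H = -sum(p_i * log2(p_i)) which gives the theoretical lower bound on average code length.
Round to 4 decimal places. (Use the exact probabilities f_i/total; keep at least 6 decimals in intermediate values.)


Per-symbol terms -p_i * log2(p_i) with p_i = f_i/34:
  p = 6/34 = 0.176471: log2(p) = -2.502500, -p*log2(p) = 0.441618
  p = 8/34 = 0.235294: log2(p) = -2.087463, -p*log2(p) = 0.491168
  p = 5/34 = 0.147059: log2(p) = -2.765535, -p*log2(p) = 0.406696
  p = 8/34 = 0.235294: log2(p) = -2.087463, -p*log2(p) = 0.491168
  p = 7/34 = 0.205882: log2(p) = -2.280108, -p*log2(p) = 0.469434
H = 0.441618 + 0.491168 + 0.406696 + 0.491168 + 0.469434 = 2.300084

H = 2.3001 bits/symbol


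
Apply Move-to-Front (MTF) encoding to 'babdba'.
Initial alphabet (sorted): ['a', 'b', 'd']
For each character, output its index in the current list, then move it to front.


MTF encoding:
'b': index 1 in ['a', 'b', 'd'] -> ['b', 'a', 'd']
'a': index 1 in ['b', 'a', 'd'] -> ['a', 'b', 'd']
'b': index 1 in ['a', 'b', 'd'] -> ['b', 'a', 'd']
'd': index 2 in ['b', 'a', 'd'] -> ['d', 'b', 'a']
'b': index 1 in ['d', 'b', 'a'] -> ['b', 'd', 'a']
'a': index 2 in ['b', 'd', 'a'] -> ['a', 'b', 'd']


Output: [1, 1, 1, 2, 1, 2]


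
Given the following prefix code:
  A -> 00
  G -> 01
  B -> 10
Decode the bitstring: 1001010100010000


Decoding step by step:
Bits 10 -> B
Bits 01 -> G
Bits 01 -> G
Bits 01 -> G
Bits 00 -> A
Bits 01 -> G
Bits 00 -> A
Bits 00 -> A


Decoded message: BGGGAGAA


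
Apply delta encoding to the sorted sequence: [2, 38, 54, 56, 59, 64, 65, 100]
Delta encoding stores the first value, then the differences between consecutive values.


First value: 2
Deltas:
  38 - 2 = 36
  54 - 38 = 16
  56 - 54 = 2
  59 - 56 = 3
  64 - 59 = 5
  65 - 64 = 1
  100 - 65 = 35


Delta encoded: [2, 36, 16, 2, 3, 5, 1, 35]


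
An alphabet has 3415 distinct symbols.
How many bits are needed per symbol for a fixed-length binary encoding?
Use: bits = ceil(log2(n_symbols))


log2(3415) = 11.7377
Bracket: 2^11 = 2048 < 3415 <= 2^12 = 4096
So ceil(log2(3415)) = 12

bits = ceil(log2(3415)) = ceil(11.7377) = 12 bits


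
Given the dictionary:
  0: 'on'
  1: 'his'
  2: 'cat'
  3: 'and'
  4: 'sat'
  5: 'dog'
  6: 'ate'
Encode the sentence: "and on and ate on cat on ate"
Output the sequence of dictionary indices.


Look up each word in the dictionary:
  'and' -> 3
  'on' -> 0
  'and' -> 3
  'ate' -> 6
  'on' -> 0
  'cat' -> 2
  'on' -> 0
  'ate' -> 6

Encoded: [3, 0, 3, 6, 0, 2, 0, 6]


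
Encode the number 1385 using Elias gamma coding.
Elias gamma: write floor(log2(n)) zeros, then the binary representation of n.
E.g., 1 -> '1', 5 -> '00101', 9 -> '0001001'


num_bits = floor(log2(1385)) + 1 = 11
leading_zeros = num_bits - 1 = 10
binary(1385) = 10101101001

Elias gamma(1385) = '0000000000' + '10101101001' = 000000000010101101001 (21 bits)


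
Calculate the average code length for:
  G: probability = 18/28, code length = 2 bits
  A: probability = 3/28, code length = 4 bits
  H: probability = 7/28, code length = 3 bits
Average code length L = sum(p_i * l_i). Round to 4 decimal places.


Weighted contributions p_i * l_i:
  G: (18/28) * 2 = 36/28
  A: (3/28) * 4 = 12/28
  H: (7/28) * 3 = 21/28
Sum = (36 + 12 + 21)/28 = 69/28

L = 69/28 = 2.4643 bits/symbol


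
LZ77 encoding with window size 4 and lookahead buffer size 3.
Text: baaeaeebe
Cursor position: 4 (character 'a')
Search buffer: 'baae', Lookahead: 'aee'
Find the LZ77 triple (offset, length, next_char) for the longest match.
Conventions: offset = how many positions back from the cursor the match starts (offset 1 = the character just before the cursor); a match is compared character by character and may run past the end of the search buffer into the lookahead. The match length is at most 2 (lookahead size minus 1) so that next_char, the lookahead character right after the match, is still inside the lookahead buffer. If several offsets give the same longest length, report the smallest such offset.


Try each offset into the search buffer:
  offset=1 (pos 3, char 'e'): match length 0
  offset=2 (pos 2, char 'a'): match length 2
  offset=3 (pos 1, char 'a'): match length 1
  offset=4 (pos 0, char 'b'): match length 0
Longest match has length 2 at offset 2.
next_char = character at position 4 + 2 = 6 -> 'e'

Best match: offset=2, length=2 (matching 'ae' starting at position 2)
LZ77 triple: (2, 2, 'e')


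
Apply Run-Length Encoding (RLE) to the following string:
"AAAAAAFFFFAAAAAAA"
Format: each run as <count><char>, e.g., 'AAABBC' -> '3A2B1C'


Scanning runs left to right:
  i=0: run of 'A' x 6 -> '6A'
  i=6: run of 'F' x 4 -> '4F'
  i=10: run of 'A' x 7 -> '7A'

RLE = 6A4F7A


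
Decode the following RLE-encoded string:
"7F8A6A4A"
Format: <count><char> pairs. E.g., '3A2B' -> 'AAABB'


Expanding each <count><char> pair:
  7F -> 'FFFFFFF'
  8A -> 'AAAAAAAA'
  6A -> 'AAAAAA'
  4A -> 'AAAA'

Decoded = FFFFFFFAAAAAAAAAAAAAAAAAA


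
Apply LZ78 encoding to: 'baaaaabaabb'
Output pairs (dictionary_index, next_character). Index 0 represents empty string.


LZ78 encoding steps:
Dictionary: {0: ''}
Step 1: w='' (idx 0), next='b' -> output (0, 'b'), add 'b' as idx 1
Step 2: w='' (idx 0), next='a' -> output (0, 'a'), add 'a' as idx 2
Step 3: w='a' (idx 2), next='a' -> output (2, 'a'), add 'aa' as idx 3
Step 4: w='aa' (idx 3), next='b' -> output (3, 'b'), add 'aab' as idx 4
Step 5: w='aab' (idx 4), next='b' -> output (4, 'b'), add 'aabb' as idx 5


Encoded: [(0, 'b'), (0, 'a'), (2, 'a'), (3, 'b'), (4, 'b')]


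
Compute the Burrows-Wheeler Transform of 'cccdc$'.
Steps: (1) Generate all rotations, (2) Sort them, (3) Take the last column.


Rotations (sorted):
  0: $cccdc -> last char: c
  1: c$cccd -> last char: d
  2: cccdc$ -> last char: $
  3: ccdc$c -> last char: c
  4: cdc$cc -> last char: c
  5: dc$ccc -> last char: c


BWT = cd$ccc


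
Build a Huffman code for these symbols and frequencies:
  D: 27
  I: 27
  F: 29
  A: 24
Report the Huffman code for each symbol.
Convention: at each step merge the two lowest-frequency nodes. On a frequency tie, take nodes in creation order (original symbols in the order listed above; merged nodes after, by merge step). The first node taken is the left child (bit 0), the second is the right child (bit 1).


Huffman tree construction:
Step 1: Merge A(24) + D(27) = 51
Step 2: Merge I(27) + F(29) = 56
Step 3: Merge (A+D)(51) + (I+F)(56) = 107
Read each symbol's code off the tree from the root (left child = 0, right child = 1).

Codes:
  D: 01 (length 2)
  I: 10 (length 2)
  F: 11 (length 2)
  A: 00 (length 2)
Average code length: 214/107 = 2.0000 bits/symbol


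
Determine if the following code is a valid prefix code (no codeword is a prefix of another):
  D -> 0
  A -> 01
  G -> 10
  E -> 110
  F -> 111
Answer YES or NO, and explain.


Checking each pair (does one codeword prefix another?):
  D='0' vs A='01': prefix -- VIOLATION

NO -- this is NOT a valid prefix code. D (0) is a prefix of A (01).


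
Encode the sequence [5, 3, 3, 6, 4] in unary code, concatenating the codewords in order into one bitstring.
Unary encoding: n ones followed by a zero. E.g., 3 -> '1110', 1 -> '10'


Encode each number as n ones followed by a terminating 0:
  5 -> 111110 (6 bits)
  3 -> 1110 (4 bits)
  3 -> 1110 (4 bits)
  6 -> 1111110 (7 bits)
  4 -> 11110 (5 bits)
Total length = 6 + 4 + 4 + 7 + 5 = 26 bits.

Unary([5, 3, 3, 6, 4]) = 11111011101110111111011110 (26 bits)


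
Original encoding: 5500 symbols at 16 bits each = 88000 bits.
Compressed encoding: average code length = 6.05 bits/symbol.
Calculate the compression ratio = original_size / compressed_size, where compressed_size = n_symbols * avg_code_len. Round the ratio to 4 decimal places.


original_size = n_symbols * orig_bits = 5500 * 16 = 88000 bits
compressed_size = n_symbols * avg_code_len = 5500 * 6.05 = 33275.0 bits
ratio = original_size / compressed_size = 88000 / 33275.0 = 2.6446

Compression ratio = 2.6446


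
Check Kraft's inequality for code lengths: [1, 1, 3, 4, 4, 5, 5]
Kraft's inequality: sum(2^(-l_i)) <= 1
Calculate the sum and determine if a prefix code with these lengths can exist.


Sum = 2^(-1) + 2^(-1) + 2^(-3) + 2^(-4) + 2^(-4) + 2^(-5) + 2^(-5)
    = 0.5 + 0.5 + 0.125 + 0.0625 + 0.0625 + 0.03125 + 0.03125
    = 42/32 = 1.3125
Since 1.3125 > 1, Kraft's inequality is NOT satisfied.
A prefix code with these lengths CANNOT exist.

Kraft sum = 1.3125. Not satisfied.


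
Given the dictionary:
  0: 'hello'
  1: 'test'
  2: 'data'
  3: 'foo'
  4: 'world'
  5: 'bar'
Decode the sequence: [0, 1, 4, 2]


Look up each index in the dictionary:
  0 -> 'hello'
  1 -> 'test'
  4 -> 'world'
  2 -> 'data'

Decoded: "hello test world data"


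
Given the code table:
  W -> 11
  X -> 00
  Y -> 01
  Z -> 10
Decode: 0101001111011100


Decoding:
01 -> Y
01 -> Y
00 -> X
11 -> W
11 -> W
01 -> Y
11 -> W
00 -> X


Result: YYXWWYWX


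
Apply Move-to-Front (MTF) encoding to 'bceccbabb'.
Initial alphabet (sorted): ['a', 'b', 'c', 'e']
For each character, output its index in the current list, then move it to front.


MTF encoding:
'b': index 1 in ['a', 'b', 'c', 'e'] -> ['b', 'a', 'c', 'e']
'c': index 2 in ['b', 'a', 'c', 'e'] -> ['c', 'b', 'a', 'e']
'e': index 3 in ['c', 'b', 'a', 'e'] -> ['e', 'c', 'b', 'a']
'c': index 1 in ['e', 'c', 'b', 'a'] -> ['c', 'e', 'b', 'a']
'c': index 0 in ['c', 'e', 'b', 'a'] -> ['c', 'e', 'b', 'a']
'b': index 2 in ['c', 'e', 'b', 'a'] -> ['b', 'c', 'e', 'a']
'a': index 3 in ['b', 'c', 'e', 'a'] -> ['a', 'b', 'c', 'e']
'b': index 1 in ['a', 'b', 'c', 'e'] -> ['b', 'a', 'c', 'e']
'b': index 0 in ['b', 'a', 'c', 'e'] -> ['b', 'a', 'c', 'e']


Output: [1, 2, 3, 1, 0, 2, 3, 1, 0]


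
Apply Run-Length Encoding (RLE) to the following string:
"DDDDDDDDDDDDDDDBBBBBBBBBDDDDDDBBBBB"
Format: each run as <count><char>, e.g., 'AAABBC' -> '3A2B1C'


Scanning runs left to right:
  i=0: run of 'D' x 15 -> '15D'
  i=15: run of 'B' x 9 -> '9B'
  i=24: run of 'D' x 6 -> '6D'
  i=30: run of 'B' x 5 -> '5B'

RLE = 15D9B6D5B


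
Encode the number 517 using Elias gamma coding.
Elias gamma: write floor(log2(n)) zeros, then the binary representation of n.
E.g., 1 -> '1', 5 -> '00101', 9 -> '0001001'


num_bits = floor(log2(517)) + 1 = 10
leading_zeros = num_bits - 1 = 9
binary(517) = 1000000101

Elias gamma(517) = '000000000' + '1000000101' = 0000000001000000101 (19 bits)


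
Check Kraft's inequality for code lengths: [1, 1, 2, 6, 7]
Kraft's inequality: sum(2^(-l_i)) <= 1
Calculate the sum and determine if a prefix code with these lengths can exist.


Sum = 2^(-1) + 2^(-1) + 2^(-2) + 2^(-6) + 2^(-7)
    = 0.5 + 0.5 + 0.25 + 0.015625 + 0.0078125
    = 163/128 = 1.2734375
Since 1.2734375 > 1, Kraft's inequality is NOT satisfied.
A prefix code with these lengths CANNOT exist.

Kraft sum = 1.2734375. Not satisfied.


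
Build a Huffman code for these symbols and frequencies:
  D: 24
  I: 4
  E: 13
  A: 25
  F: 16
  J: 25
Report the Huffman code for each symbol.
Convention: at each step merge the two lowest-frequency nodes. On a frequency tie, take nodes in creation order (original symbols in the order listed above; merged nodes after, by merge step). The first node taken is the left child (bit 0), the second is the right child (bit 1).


Huffman tree construction:
Step 1: Merge I(4) + E(13) = 17
Step 2: Merge F(16) + (I+E)(17) = 33
Step 3: Merge D(24) + A(25) = 49
Step 4: Merge J(25) + (F+(I+E))(33) = 58
Step 5: Merge (D+A)(49) + (J+(F+(I+E)))(58) = 107
Read each symbol's code off the tree from the root (left child = 0, right child = 1).

Codes:
  D: 00 (length 2)
  I: 1110 (length 4)
  E: 1111 (length 4)
  A: 01 (length 2)
  F: 110 (length 3)
  J: 10 (length 2)
Average code length: 264/107 = 2.4673 bits/symbol


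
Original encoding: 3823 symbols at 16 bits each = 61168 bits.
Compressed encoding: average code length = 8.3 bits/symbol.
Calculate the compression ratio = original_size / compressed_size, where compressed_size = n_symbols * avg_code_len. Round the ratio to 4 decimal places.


original_size = n_symbols * orig_bits = 3823 * 16 = 61168 bits
compressed_size = n_symbols * avg_code_len = 3823 * 8.3 = 31730.9 bits
ratio = original_size / compressed_size = 61168 / 31730.9 = 1.9277

Compression ratio = 1.9277


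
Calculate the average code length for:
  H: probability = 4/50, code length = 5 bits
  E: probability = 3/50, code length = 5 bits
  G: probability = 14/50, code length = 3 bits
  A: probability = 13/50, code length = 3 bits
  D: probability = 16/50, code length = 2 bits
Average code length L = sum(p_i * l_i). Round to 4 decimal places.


Weighted contributions p_i * l_i:
  H: (4/50) * 5 = 20/50
  E: (3/50) * 5 = 15/50
  G: (14/50) * 3 = 42/50
  A: (13/50) * 3 = 39/50
  D: (16/50) * 2 = 32/50
Sum = (20 + 15 + 42 + 39 + 32)/50 = 148/50

L = 148/50 = 2.9600 bits/symbol


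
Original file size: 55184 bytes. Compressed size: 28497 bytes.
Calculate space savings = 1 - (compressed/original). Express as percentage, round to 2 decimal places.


ratio = compressed/original = 28497/55184 = 0.5164
savings = 1 - ratio = 1 - 0.5164 = 0.4836
as a percentage: 0.4836 * 100 = 48.36%

Space savings = 1 - 28497/55184 = 48.36%


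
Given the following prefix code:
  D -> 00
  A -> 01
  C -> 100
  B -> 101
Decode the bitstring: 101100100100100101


Decoding step by step:
Bits 101 -> B
Bits 100 -> C
Bits 100 -> C
Bits 100 -> C
Bits 100 -> C
Bits 101 -> B


Decoded message: BCCCCB


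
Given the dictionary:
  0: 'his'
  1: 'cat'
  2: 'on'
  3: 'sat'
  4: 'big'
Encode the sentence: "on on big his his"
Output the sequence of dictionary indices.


Look up each word in the dictionary:
  'on' -> 2
  'on' -> 2
  'big' -> 4
  'his' -> 0
  'his' -> 0

Encoded: [2, 2, 4, 0, 0]


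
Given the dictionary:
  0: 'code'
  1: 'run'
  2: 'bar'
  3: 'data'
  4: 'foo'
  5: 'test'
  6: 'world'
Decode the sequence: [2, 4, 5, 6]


Look up each index in the dictionary:
  2 -> 'bar'
  4 -> 'foo'
  5 -> 'test'
  6 -> 'world'

Decoded: "bar foo test world"


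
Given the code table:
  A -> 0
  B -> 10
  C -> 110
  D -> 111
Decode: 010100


Decoding:
0 -> A
10 -> B
10 -> B
0 -> A


Result: ABBA


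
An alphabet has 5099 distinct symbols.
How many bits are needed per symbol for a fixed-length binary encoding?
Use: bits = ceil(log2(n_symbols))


log2(5099) = 12.316
Bracket: 2^12 = 4096 < 5099 <= 2^13 = 8192
So ceil(log2(5099)) = 13

bits = ceil(log2(5099)) = ceil(12.316) = 13 bits


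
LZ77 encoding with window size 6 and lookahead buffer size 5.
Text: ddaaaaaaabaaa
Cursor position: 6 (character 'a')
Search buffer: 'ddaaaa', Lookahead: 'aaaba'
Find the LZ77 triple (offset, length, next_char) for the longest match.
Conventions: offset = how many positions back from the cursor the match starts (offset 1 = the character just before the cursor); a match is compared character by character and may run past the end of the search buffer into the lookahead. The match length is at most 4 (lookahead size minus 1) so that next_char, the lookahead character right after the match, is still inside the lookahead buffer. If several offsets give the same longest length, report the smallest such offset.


Try each offset into the search buffer:
  offset=1 (pos 5, char 'a'): match length 3
  offset=2 (pos 4, char 'a'): match length 3
  offset=3 (pos 3, char 'a'): match length 3
  offset=4 (pos 2, char 'a'): match length 3
  offset=5 (pos 1, char 'd'): match length 0
  offset=6 (pos 0, char 'd'): match length 0
Longest match has length 3, found at offsets 1, 2, 3, 4; take the smallest, offset 1.
next_char = character at position 6 + 3 = 9 -> 'b'

Best match: offset=1, length=3 (matching 'aaa' starting at position 5)
LZ77 triple: (1, 3, 'b')


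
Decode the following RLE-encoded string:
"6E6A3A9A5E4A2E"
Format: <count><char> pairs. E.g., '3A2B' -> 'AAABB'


Expanding each <count><char> pair:
  6E -> 'EEEEEE'
  6A -> 'AAAAAA'
  3A -> 'AAA'
  9A -> 'AAAAAAAAA'
  5E -> 'EEEEE'
  4A -> 'AAAA'
  2E -> 'EE'

Decoded = EEEEEEAAAAAAAAAAAAAAAAAAEEEEEAAAAEE


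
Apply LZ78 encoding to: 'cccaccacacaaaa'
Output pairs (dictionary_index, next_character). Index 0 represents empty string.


LZ78 encoding steps:
Dictionary: {0: ''}
Step 1: w='' (idx 0), next='c' -> output (0, 'c'), add 'c' as idx 1
Step 2: w='c' (idx 1), next='c' -> output (1, 'c'), add 'cc' as idx 2
Step 3: w='' (idx 0), next='a' -> output (0, 'a'), add 'a' as idx 3
Step 4: w='cc' (idx 2), next='a' -> output (2, 'a'), add 'cca' as idx 4
Step 5: w='c' (idx 1), next='a' -> output (1, 'a'), add 'ca' as idx 5
Step 6: w='ca' (idx 5), next='a' -> output (5, 'a'), add 'caa' as idx 6
Step 7: w='a' (idx 3), next='a' -> output (3, 'a'), add 'aa' as idx 7


Encoded: [(0, 'c'), (1, 'c'), (0, 'a'), (2, 'a'), (1, 'a'), (5, 'a'), (3, 'a')]


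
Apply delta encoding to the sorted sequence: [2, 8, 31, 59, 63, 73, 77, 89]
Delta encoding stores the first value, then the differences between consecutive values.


First value: 2
Deltas:
  8 - 2 = 6
  31 - 8 = 23
  59 - 31 = 28
  63 - 59 = 4
  73 - 63 = 10
  77 - 73 = 4
  89 - 77 = 12


Delta encoded: [2, 6, 23, 28, 4, 10, 4, 12]


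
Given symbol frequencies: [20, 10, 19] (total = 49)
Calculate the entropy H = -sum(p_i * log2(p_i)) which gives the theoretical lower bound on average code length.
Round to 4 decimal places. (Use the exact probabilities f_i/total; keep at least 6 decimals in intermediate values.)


Per-symbol terms -p_i * log2(p_i) with p_i = f_i/49:
  p = 20/49 = 0.408163: log2(p) = -1.292782, -p*log2(p) = 0.527666
  p = 10/49 = 0.204082: log2(p) = -2.292782, -p*log2(p) = 0.467915
  p = 19/49 = 0.387755: log2(p) = -1.366782, -p*log2(p) = 0.529977
H = 0.527666 + 0.467915 + 0.529977 = 1.525558

H = 1.5256 bits/symbol


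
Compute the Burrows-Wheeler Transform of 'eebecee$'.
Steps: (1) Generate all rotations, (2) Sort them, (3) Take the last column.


Rotations (sorted):
  0: $eebecee -> last char: e
  1: becee$ee -> last char: e
  2: cee$eebe -> last char: e
  3: e$eebece -> last char: e
  4: ebecee$e -> last char: e
  5: ecee$eeb -> last char: b
  6: ee$eebec -> last char: c
  7: eebecee$ -> last char: $


BWT = eeeeebc$


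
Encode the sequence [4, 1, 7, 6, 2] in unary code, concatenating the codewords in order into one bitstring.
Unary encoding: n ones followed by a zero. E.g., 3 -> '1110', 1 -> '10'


Encode each number as n ones followed by a terminating 0:
  4 -> 11110 (5 bits)
  1 -> 10 (2 bits)
  7 -> 11111110 (8 bits)
  6 -> 1111110 (7 bits)
  2 -> 110 (3 bits)
Total length = 5 + 2 + 8 + 7 + 3 = 25 bits.

Unary([4, 1, 7, 6, 2]) = 1111010111111101111110110 (25 bits)


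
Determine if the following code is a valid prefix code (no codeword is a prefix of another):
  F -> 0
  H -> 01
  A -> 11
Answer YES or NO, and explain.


Checking each pair (does one codeword prefix another?):
  F='0' vs H='01': prefix -- VIOLATION

NO -- this is NOT a valid prefix code. F (0) is a prefix of H (01).


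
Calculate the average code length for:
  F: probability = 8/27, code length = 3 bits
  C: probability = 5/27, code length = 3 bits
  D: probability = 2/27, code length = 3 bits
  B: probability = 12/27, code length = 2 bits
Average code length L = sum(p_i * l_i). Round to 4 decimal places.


Weighted contributions p_i * l_i:
  F: (8/27) * 3 = 24/27
  C: (5/27) * 3 = 15/27
  D: (2/27) * 3 = 6/27
  B: (12/27) * 2 = 24/27
Sum = (24 + 15 + 6 + 24)/27 = 69/27

L = 69/27 = 2.5556 bits/symbol


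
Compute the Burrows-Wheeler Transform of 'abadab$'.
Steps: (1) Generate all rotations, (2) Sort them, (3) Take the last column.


Rotations (sorted):
  0: $abadab -> last char: b
  1: ab$abad -> last char: d
  2: abadab$ -> last char: $
  3: adab$ab -> last char: b
  4: b$abada -> last char: a
  5: badab$a -> last char: a
  6: dab$aba -> last char: a


BWT = bd$baaa


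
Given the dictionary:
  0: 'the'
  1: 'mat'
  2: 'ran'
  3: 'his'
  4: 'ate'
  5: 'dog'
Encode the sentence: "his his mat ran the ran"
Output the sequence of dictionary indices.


Look up each word in the dictionary:
  'his' -> 3
  'his' -> 3
  'mat' -> 1
  'ran' -> 2
  'the' -> 0
  'ran' -> 2

Encoded: [3, 3, 1, 2, 0, 2]


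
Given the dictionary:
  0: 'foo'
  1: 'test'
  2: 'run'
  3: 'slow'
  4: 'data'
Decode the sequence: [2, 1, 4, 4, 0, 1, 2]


Look up each index in the dictionary:
  2 -> 'run'
  1 -> 'test'
  4 -> 'data'
  4 -> 'data'
  0 -> 'foo'
  1 -> 'test'
  2 -> 'run'

Decoded: "run test data data foo test run"


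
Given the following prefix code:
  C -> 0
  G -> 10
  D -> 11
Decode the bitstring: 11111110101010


Decoding step by step:
Bits 11 -> D
Bits 11 -> D
Bits 11 -> D
Bits 10 -> G
Bits 10 -> G
Bits 10 -> G
Bits 10 -> G


Decoded message: DDDGGGG


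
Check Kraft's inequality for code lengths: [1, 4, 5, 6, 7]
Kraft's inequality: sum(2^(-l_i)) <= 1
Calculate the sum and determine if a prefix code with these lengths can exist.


Sum = 2^(-1) + 2^(-4) + 2^(-5) + 2^(-6) + 2^(-7)
    = 0.5 + 0.0625 + 0.03125 + 0.015625 + 0.0078125
    = 79/128 = 0.6171875
Since 0.6171875 <= 1, Kraft's inequality IS satisfied.
A prefix code with these lengths CAN exist.

Kraft sum = 0.6171875. Satisfied.


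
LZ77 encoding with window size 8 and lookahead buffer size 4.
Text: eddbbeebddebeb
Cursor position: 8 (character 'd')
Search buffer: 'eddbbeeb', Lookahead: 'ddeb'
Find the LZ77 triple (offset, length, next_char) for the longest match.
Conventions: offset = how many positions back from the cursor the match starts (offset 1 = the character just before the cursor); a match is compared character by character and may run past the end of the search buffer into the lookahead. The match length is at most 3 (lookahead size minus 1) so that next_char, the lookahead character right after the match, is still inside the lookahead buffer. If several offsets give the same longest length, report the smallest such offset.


Try each offset into the search buffer:
  offset=1 (pos 7, char 'b'): match length 0
  offset=2 (pos 6, char 'e'): match length 0
  offset=3 (pos 5, char 'e'): match length 0
  offset=4 (pos 4, char 'b'): match length 0
  offset=5 (pos 3, char 'b'): match length 0
  offset=6 (pos 2, char 'd'): match length 1
  offset=7 (pos 1, char 'd'): match length 2
  offset=8 (pos 0, char 'e'): match length 0
Longest match has length 2 at offset 7.
next_char = character at position 8 + 2 = 10 -> 'e'

Best match: offset=7, length=2 (matching 'dd' starting at position 1)
LZ77 triple: (7, 2, 'e')


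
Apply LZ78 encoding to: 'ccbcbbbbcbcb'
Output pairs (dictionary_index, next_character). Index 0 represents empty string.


LZ78 encoding steps:
Dictionary: {0: ''}
Step 1: w='' (idx 0), next='c' -> output (0, 'c'), add 'c' as idx 1
Step 2: w='c' (idx 1), next='b' -> output (1, 'b'), add 'cb' as idx 2
Step 3: w='cb' (idx 2), next='b' -> output (2, 'b'), add 'cbb' as idx 3
Step 4: w='' (idx 0), next='b' -> output (0, 'b'), add 'b' as idx 4
Step 5: w='b' (idx 4), next='c' -> output (4, 'c'), add 'bc' as idx 5
Step 6: w='bc' (idx 5), next='b' -> output (5, 'b'), add 'bcb' as idx 6


Encoded: [(0, 'c'), (1, 'b'), (2, 'b'), (0, 'b'), (4, 'c'), (5, 'b')]


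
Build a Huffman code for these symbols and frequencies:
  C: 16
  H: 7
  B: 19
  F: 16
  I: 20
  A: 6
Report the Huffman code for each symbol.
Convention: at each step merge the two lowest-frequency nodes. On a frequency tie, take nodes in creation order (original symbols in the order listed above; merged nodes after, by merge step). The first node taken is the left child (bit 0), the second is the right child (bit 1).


Huffman tree construction:
Step 1: Merge A(6) + H(7) = 13
Step 2: Merge (A+H)(13) + C(16) = 29
Step 3: Merge F(16) + B(19) = 35
Step 4: Merge I(20) + ((A+H)+C)(29) = 49
Step 5: Merge (F+B)(35) + (I+((A+H)+C))(49) = 84
Read each symbol's code off the tree from the root (left child = 0, right child = 1).

Codes:
  C: 111 (length 3)
  H: 1101 (length 4)
  B: 01 (length 2)
  F: 00 (length 2)
  I: 10 (length 2)
  A: 1100 (length 4)
Average code length: 210/84 = 2.5000 bits/symbol


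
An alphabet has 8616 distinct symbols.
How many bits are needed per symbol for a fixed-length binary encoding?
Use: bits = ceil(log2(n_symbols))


log2(8616) = 13.0728
Bracket: 2^13 = 8192 < 8616 <= 2^14 = 16384
So ceil(log2(8616)) = 14

bits = ceil(log2(8616)) = ceil(13.0728) = 14 bits


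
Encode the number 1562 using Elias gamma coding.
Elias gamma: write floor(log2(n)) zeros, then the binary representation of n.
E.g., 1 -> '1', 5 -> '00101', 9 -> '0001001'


num_bits = floor(log2(1562)) + 1 = 11
leading_zeros = num_bits - 1 = 10
binary(1562) = 11000011010

Elias gamma(1562) = '0000000000' + '11000011010' = 000000000011000011010 (21 bits)


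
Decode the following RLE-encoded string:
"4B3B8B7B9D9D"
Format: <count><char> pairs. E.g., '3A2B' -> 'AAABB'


Expanding each <count><char> pair:
  4B -> 'BBBB'
  3B -> 'BBB'
  8B -> 'BBBBBBBB'
  7B -> 'BBBBBBB'
  9D -> 'DDDDDDDDD'
  9D -> 'DDDDDDDDD'

Decoded = BBBBBBBBBBBBBBBBBBBBBBDDDDDDDDDDDDDDDDDD


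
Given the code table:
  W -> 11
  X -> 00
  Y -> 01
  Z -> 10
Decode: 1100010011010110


Decoding:
11 -> W
00 -> X
01 -> Y
00 -> X
11 -> W
01 -> Y
01 -> Y
10 -> Z


Result: WXYXWYYZ


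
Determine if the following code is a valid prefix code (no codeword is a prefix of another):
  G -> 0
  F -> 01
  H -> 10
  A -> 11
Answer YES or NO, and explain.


Checking each pair (does one codeword prefix another?):
  G='0' vs F='01': prefix -- VIOLATION

NO -- this is NOT a valid prefix code. G (0) is a prefix of F (01).


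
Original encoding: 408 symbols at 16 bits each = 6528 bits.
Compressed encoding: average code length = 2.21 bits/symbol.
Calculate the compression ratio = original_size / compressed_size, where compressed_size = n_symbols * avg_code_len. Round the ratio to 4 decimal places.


original_size = n_symbols * orig_bits = 408 * 16 = 6528 bits
compressed_size = n_symbols * avg_code_len = 408 * 2.21 = 901.68 bits
ratio = original_size / compressed_size = 6528 / 901.68 = 7.2398

Compression ratio = 7.2398


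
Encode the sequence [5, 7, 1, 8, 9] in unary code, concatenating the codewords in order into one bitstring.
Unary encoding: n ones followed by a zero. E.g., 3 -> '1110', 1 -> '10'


Encode each number as n ones followed by a terminating 0:
  5 -> 111110 (6 bits)
  7 -> 11111110 (8 bits)
  1 -> 10 (2 bits)
  8 -> 111111110 (9 bits)
  9 -> 1111111110 (10 bits)
Total length = 6 + 8 + 2 + 9 + 10 = 35 bits.

Unary([5, 7, 1, 8, 9]) = 11111011111110101111111101111111110 (35 bits)


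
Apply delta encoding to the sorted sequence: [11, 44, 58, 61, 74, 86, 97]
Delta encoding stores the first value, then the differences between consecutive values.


First value: 11
Deltas:
  44 - 11 = 33
  58 - 44 = 14
  61 - 58 = 3
  74 - 61 = 13
  86 - 74 = 12
  97 - 86 = 11


Delta encoded: [11, 33, 14, 3, 13, 12, 11]


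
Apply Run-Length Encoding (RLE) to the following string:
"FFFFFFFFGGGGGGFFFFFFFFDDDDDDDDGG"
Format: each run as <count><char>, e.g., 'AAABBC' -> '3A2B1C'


Scanning runs left to right:
  i=0: run of 'F' x 8 -> '8F'
  i=8: run of 'G' x 6 -> '6G'
  i=14: run of 'F' x 8 -> '8F'
  i=22: run of 'D' x 8 -> '8D'
  i=30: run of 'G' x 2 -> '2G'

RLE = 8F6G8F8D2G


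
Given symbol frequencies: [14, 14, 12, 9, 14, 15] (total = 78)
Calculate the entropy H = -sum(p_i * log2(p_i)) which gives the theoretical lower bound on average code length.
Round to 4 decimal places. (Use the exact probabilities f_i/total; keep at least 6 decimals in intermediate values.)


Per-symbol terms -p_i * log2(p_i) with p_i = f_i/78:
  p = 14/78 = 0.179487: log2(p) = -2.478047, -p*log2(p) = 0.444778
  p = 14/78 = 0.179487: log2(p) = -2.478047, -p*log2(p) = 0.444778
  p = 12/78 = 0.153846: log2(p) = -2.700440, -p*log2(p) = 0.415452
  p = 9/78 = 0.115385: log2(p) = -3.115477, -p*log2(p) = 0.359478
  p = 14/78 = 0.179487: log2(p) = -2.478047, -p*log2(p) = 0.444778
  p = 15/78 = 0.192308: log2(p) = -2.378512, -p*log2(p) = 0.457406
H = 0.444778 + 0.444778 + 0.415452 + 0.359478 + 0.444778 + 0.457406 = 2.566670

H = 2.5667 bits/symbol


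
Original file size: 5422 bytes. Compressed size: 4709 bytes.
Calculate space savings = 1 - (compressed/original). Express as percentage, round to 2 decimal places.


ratio = compressed/original = 4709/5422 = 0.868499
savings = 1 - ratio = 1 - 0.868499 = 0.131501
as a percentage: 0.131501 * 100 = 13.15%

Space savings = 1 - 4709/5422 = 13.15%


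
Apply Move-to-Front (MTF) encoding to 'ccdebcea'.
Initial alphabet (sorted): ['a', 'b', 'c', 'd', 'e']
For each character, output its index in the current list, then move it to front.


MTF encoding:
'c': index 2 in ['a', 'b', 'c', 'd', 'e'] -> ['c', 'a', 'b', 'd', 'e']
'c': index 0 in ['c', 'a', 'b', 'd', 'e'] -> ['c', 'a', 'b', 'd', 'e']
'd': index 3 in ['c', 'a', 'b', 'd', 'e'] -> ['d', 'c', 'a', 'b', 'e']
'e': index 4 in ['d', 'c', 'a', 'b', 'e'] -> ['e', 'd', 'c', 'a', 'b']
'b': index 4 in ['e', 'd', 'c', 'a', 'b'] -> ['b', 'e', 'd', 'c', 'a']
'c': index 3 in ['b', 'e', 'd', 'c', 'a'] -> ['c', 'b', 'e', 'd', 'a']
'e': index 2 in ['c', 'b', 'e', 'd', 'a'] -> ['e', 'c', 'b', 'd', 'a']
'a': index 4 in ['e', 'c', 'b', 'd', 'a'] -> ['a', 'e', 'c', 'b', 'd']


Output: [2, 0, 3, 4, 4, 3, 2, 4]
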